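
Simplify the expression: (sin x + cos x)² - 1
(sin x + cos x)² - 1 = sin(2x) (using Pythagorean + double angle)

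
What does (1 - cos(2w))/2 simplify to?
(1 - cos(2w))/2 = sin²w (using Power reduction)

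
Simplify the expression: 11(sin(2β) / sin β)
11(sin(2β) / sin β) = 11(2 cos β) (using Double angle)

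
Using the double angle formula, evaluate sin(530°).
sin(530°) = 2 sin 265° cos 265° = 0.1736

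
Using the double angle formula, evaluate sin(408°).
sin(408°) = 2 sin 204° cos 204° = 0.7431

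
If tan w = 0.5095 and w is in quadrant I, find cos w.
cos w = 0.891 (using tan²w + 1 = sec²w)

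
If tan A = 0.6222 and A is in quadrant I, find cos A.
cos A = 0.8491 (using tan²A + 1 = sec²A)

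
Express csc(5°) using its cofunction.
csc(5°) = sec(90° - 5°) = sec(85°)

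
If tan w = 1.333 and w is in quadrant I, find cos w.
cos w = 0.6001 (using tan²w + 1 = sec²w)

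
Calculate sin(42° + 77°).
sin(42° + 77°) = sin 42° cos 77° + cos 42° sin 77° = 0.8746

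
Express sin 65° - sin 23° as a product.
sin 65° - sin 23° = 2 cos(44°) sin(21°)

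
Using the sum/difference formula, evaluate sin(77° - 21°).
sin(77° - 21°) = sin 77° cos 21° - cos 77° sin 21° = 0.829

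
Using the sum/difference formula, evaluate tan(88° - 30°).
tan(88° - 30°) = (tan 88° - tan 30°)/(1 + tan 88° tan 30°) = 1.6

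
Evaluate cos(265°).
cos(265°) = -0.08716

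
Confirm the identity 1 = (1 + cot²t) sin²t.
RHS = csc²t · sin²t = (1/sin²t) · sin²t = 1 = LHS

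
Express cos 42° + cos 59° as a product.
cos 42° + cos 59° = 2 cos(50.5°) cos(-8.5°)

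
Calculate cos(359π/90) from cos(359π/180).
cos(359π/90) = cos²359π/180 - sin²359π/180 = 0.9994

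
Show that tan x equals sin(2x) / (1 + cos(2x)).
RHS = 2 sin x cos x / (2cos²x) = sin x/cos x = tan x = LHS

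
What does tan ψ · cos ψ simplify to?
tan ψ · cos ψ = sin ψ (using Quotient identity)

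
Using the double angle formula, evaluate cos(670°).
cos(670°) = cos²335° - sin²335° = 0.6428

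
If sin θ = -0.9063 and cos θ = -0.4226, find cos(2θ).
cos(2θ) = cos²θ - sin²θ = -0.6428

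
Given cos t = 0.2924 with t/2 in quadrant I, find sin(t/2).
sin(t/2) = ±√((1 - cos t)/2); positive since t/2 ∈ QI, so sin(t/2) = 0.5948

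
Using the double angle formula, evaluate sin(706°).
sin(706°) = 2 sin 353° cos 353° = -0.2419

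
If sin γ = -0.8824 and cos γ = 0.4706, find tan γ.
tan γ = sin γ / cos γ = -1.875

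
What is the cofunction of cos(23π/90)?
cos(23π/90) = sin(π/2 - 23π/90) = sin(11π/45)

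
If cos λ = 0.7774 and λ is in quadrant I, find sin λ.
sin λ = 0.629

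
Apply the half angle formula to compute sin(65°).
sin(65°) = √((1 - cos 130°)/2) = 0.9063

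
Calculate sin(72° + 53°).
sin(72° + 53°) = sin 72° cos 53° + cos 72° sin 53° = 0.8192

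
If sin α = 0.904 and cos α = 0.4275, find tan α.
tan α = sin α / cos α = 2.115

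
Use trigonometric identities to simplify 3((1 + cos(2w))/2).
3((1 + cos(2w))/2) = 3(cos²w) (using Power reduction)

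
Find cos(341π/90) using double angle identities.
cos(341π/90) = cos²341π/180 - sin²341π/180 = 0.788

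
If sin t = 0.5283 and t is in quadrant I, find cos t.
cos t = 0.8491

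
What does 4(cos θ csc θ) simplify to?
4(cos θ csc θ) = 4(cot θ) (using Reciprocal + quotient)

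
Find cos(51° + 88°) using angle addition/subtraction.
cos(51° + 88°) = cos 51° cos 88° - sin 51° sin 88° = -0.7547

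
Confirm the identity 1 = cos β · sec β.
RHS = cos β · (1/cos β) = 1 = LHS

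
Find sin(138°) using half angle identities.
sin(138°) = √((1 - cos 276°)/2) = 0.6691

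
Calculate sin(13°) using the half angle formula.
sin(13°) = √((1 - cos 26°)/2) = 0.225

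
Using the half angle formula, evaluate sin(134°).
sin(134°) = √((1 - cos 268°)/2) = 0.7193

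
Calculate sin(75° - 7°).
sin(75° - 7°) = sin 75° cos 7° - cos 75° sin 7° = 0.9272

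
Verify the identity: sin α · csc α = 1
LHS = sin α · (1/sin α) = 1 = RHS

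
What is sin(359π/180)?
sin(359π/180) = -0.01745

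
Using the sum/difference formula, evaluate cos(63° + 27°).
cos(63° + 27°) = cos 63° cos 27° - sin 63° sin 27° = 0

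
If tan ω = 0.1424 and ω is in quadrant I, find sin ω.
sin ω = 0.141 (using tan²ω + 1 = sec²ω)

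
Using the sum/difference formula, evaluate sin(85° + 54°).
sin(85° + 54°) = sin 85° cos 54° + cos 85° sin 54° = 0.6561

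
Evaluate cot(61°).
cot(61°) = 0.5543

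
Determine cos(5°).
cos(5°) = 0.9962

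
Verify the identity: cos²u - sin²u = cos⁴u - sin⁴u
RHS = (cos²u - sin²u)(cos²u + sin²u) = (cos²u - sin²u) · 1 = cos²u - sin²u = LHS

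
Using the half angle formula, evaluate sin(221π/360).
sin(221π/360) = √((1 - cos 221π/180)/2) = 0.9367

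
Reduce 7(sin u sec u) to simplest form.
7(sin u sec u) = 7(tan u) (using Reciprocal + quotient)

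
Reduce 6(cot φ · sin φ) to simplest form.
6(cot φ · sin φ) = 6(cos φ) (using Quotient identity)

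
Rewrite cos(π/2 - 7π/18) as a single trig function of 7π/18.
cos(π/2 - 7π/18) = sin(7π/18)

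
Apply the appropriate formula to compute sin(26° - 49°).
sin(26° - 49°) = sin 26° cos 49° - cos 26° sin 49° = -0.3907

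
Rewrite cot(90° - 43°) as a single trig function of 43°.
cot(90° - 43°) = tan(43°)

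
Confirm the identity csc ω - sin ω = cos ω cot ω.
LHS = 1/sin ω - sin ω = (1 - sin²ω)/sin ω = cos²ω/sin ω = cos ω · (cos ω/sin ω) = cos ω cot ω = RHS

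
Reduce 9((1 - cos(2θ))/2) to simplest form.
9((1 - cos(2θ))/2) = 9(sin²θ) (using Power reduction)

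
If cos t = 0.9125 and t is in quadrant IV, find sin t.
sin t = -0.4091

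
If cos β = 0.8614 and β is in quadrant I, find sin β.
sin β = 0.5079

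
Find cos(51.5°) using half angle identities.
cos(51.5°) = √((1 + cos 103°)/2) = 0.6225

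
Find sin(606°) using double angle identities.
sin(606°) = 2 sin 303° cos 303° = -0.9135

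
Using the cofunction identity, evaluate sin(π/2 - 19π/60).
sin(π/2 - 19π/60) = cos(19π/60) = 0.5446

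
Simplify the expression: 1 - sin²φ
1 - sin²φ = cos²φ (using Pythagorean identity)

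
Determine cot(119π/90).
cot(119π/90) = 0.6249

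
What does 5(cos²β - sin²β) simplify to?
5(cos²β - sin²β) = 5(cos(2β)) (using Double angle)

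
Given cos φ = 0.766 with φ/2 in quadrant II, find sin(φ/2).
sin(φ/2) = ±√((1 - cos φ)/2); positive since φ/2 ∈ QII, so sin(φ/2) = 0.3421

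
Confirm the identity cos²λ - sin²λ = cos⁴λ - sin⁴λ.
RHS = (cos²λ - sin²λ)(cos²λ + sin²λ) = (cos²λ - sin²λ) · 1 = cos²λ - sin²λ = LHS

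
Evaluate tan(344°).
tan(344°) = -0.2867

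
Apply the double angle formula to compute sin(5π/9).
sin(5π/9) = 2 sin 5π/18 cos 5π/18 = 0.9848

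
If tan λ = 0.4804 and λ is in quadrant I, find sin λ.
sin λ = 0.433 (using tan²λ + 1 = sec²λ)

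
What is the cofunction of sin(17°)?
sin(17°) = cos(90° - 17°) = cos(73°)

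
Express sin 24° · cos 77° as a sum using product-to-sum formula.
sin 24° cos 77° = (1/2)[sin(24°+77°) + sin(24°-77°)]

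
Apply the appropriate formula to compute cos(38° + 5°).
cos(38° + 5°) = cos 38° cos 5° - sin 38° sin 5° = 0.7314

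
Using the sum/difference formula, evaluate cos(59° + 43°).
cos(59° + 43°) = cos 59° cos 43° - sin 59° sin 43° = -0.2079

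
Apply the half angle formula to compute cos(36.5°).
cos(36.5°) = √((1 + cos 73°)/2) = 0.8039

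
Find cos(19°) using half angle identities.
cos(19°) = √((1 + cos 38°)/2) = 0.9455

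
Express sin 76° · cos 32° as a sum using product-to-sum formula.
sin 76° cos 32° = (1/2)[sin(76°+32°) + sin(76°-32°)]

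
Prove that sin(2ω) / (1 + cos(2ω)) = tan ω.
LHS = 2 sin ω cos ω / (2cos²ω) = sin ω/cos ω = tan ω = RHS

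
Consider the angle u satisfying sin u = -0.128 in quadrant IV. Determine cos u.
cos u = √(1 - sin²u) = 0.9918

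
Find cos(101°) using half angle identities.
cos(101°) = -√((1 + cos 202°)/2) = -0.1908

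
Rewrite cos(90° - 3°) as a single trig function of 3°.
cos(90° - 3°) = sin(3°)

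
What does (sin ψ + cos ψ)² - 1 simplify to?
(sin ψ + cos ψ)² - 1 = sin(2ψ) (using Pythagorean + double angle)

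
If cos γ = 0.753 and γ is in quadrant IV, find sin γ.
sin γ = -0.658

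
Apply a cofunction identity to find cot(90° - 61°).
cot(90° - 61°) = tan(61°) = 1.804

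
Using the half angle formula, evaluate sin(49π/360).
sin(49π/360) = √((1 - cos 49π/180)/2) = 0.4147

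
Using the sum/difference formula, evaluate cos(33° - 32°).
cos(33° - 32°) = cos 33° cos 32° + sin 33° sin 32° = 0.9998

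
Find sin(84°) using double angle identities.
sin(84°) = 2 sin 42° cos 42° = 0.9945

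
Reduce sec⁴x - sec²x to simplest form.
sec⁴x - sec²x = tan⁴x + tan²x (using Pythagorean)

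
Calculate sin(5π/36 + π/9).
sin(5π/36 + π/9) = sin 5π/36 cos π/9 + cos 5π/36 sin π/9 = √2/2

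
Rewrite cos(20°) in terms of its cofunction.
cos(20°) = sin(90° - 20°) = sin(70°)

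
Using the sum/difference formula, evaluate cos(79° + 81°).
cos(79° + 81°) = cos 79° cos 81° - sin 79° sin 81° = -0.9397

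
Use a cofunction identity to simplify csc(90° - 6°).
csc(90° - 6°) = sec(6°)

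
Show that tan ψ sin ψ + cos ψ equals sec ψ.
LHS = sin²ψ/cos ψ + cos ψ = (sin²ψ + cos²ψ)/cos ψ = 1/cos ψ = sec ψ = RHS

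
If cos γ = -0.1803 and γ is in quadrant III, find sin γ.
sin γ = -0.9836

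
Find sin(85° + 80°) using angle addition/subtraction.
sin(85° + 80°) = sin 85° cos 80° + cos 85° sin 80° = (√6-√2)/4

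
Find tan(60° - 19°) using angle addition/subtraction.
tan(60° - 19°) = (tan 60° - tan 19°)/(1 + tan 60° tan 19°) = 0.8693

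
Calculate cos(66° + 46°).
cos(66° + 46°) = cos 66° cos 46° - sin 66° sin 46° = -0.3746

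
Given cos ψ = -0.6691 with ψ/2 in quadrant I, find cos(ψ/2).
cos(ψ/2) = ±√((1 + cos ψ)/2); positive since ψ/2 ∈ QI, so cos(ψ/2) = 0.4068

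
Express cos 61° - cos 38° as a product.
cos 61° - cos 38° = -2 sin(49.5°) sin(11.5°)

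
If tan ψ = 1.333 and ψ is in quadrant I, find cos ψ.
cos ψ = 0.6001 (using tan²ψ + 1 = sec²ψ)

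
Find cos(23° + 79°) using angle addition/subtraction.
cos(23° + 79°) = cos 23° cos 79° - sin 23° sin 79° = -0.2079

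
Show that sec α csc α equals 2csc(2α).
RHS = 2/sin(2α) = 2/(2 sin α cos α) = 1/(sin α cos α) = (1/cos α)(1/sin α) = sec α csc α = LHS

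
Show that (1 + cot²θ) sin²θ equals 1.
LHS = csc²θ · sin²θ = (1/sin²θ) · sin²θ = 1 = RHS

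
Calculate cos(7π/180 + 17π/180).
cos(7π/180 + 17π/180) = cos 7π/180 cos 17π/180 - sin 7π/180 sin 17π/180 = 0.9135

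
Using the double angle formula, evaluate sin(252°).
sin(252°) = 2 sin 126° cos 126° = -0.9511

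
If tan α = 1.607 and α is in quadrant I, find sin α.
sin α = 0.849 (using tan²α + 1 = sec²α)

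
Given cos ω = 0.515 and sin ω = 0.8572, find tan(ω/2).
tan(ω/2) = sin ω / (1 + cos ω) = 0.5658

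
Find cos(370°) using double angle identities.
cos(370°) = cos²185° - sin²185° = 0.9848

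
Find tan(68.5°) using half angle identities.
tan(68.5°) = sin 137° / (1 + cos 137°) = 2.539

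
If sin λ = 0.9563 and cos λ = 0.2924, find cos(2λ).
cos(2λ) = cos²λ - sin²λ = -0.829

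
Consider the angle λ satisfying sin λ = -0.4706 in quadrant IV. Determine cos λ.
cos λ = √(1 - sin²λ) = 0.8823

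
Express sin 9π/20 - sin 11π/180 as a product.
sin 9π/20 - sin 11π/180 = 2 cos(23π/90) sin(7π/36)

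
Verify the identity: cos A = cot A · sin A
RHS = (cos A/sin A) · sin A = cos A = LHS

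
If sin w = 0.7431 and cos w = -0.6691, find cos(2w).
cos(2w) = cos²w - sin²w = -0.1045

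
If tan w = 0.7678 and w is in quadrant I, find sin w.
sin w = 0.609 (using tan²w + 1 = sec²w)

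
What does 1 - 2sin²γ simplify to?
1 - 2sin²γ = cos(2γ) (using Double angle)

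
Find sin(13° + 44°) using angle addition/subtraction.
sin(13° + 44°) = sin 13° cos 44° + cos 13° sin 44° = 0.8387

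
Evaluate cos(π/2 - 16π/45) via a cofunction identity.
cos(π/2 - 16π/45) = sin(16π/45) = 0.8988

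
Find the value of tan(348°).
tan(348°) = -0.2126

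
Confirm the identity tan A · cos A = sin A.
LHS = (sin A/cos A) · cos A = sin A = RHS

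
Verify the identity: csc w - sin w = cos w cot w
LHS = 1/sin w - sin w = (1 - sin²w)/sin w = cos²w/sin w = cos w · (cos w/sin w) = cos w cot w = RHS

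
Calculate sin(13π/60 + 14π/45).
sin(13π/60 + 14π/45) = sin 13π/60 cos 14π/45 + cos 13π/60 sin 14π/45 = 0.9962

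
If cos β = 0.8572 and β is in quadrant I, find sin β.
sin β = 0.515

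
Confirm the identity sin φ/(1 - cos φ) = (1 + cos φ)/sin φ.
LHS = sin φ(1 + cos φ) / ((1 - cos φ)(1 + cos φ)) = sin φ(1 + cos φ) / (1 - cos²φ) = sin φ(1 + cos φ) / sin²φ = (1 + cos φ)/sin φ = RHS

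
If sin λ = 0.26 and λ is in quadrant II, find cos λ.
cos λ = -0.9656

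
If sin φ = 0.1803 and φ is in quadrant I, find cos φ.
cos φ = 0.9836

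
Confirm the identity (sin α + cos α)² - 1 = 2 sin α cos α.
LHS = sin²α + 2 sin α cos α + cos²α - 1 = (sin²α + cos²α) + 2 sin α cos α - 1 = 1 + 2 sin α cos α - 1 = 2 sin α cos α = RHS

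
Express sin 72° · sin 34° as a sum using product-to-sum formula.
sin 72° sin 34° = (1/2)[cos(72°-34°) - cos(72°+34°)]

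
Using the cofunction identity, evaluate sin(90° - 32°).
sin(90° - 32°) = cos(32°) = 0.848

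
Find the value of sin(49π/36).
sin(49π/36) = -0.9063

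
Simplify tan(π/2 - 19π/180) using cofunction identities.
tan(π/2 - 19π/180) = cot(19π/180)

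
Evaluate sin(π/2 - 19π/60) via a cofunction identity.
sin(π/2 - 19π/60) = cos(19π/60) = 0.5446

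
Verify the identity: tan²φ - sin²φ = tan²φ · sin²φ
LHS = sin²φ/cos²φ - sin²φ = sin²φ(1/cos²φ - 1) = sin²φ · (1 - cos²φ)/cos²φ = sin²φ · sin²φ/cos²φ = sin²φ · tan²φ = RHS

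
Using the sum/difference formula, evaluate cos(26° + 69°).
cos(26° + 69°) = cos 26° cos 69° - sin 26° sin 69° = -0.08716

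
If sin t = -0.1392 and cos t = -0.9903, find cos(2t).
cos(2t) = cos²t - sin²t = 0.9613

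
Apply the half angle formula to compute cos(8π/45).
cos(8π/45) = √((1 + cos 16π/45)/2) = 0.848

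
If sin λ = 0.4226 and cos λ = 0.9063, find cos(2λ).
cos(2λ) = cos²λ - sin²λ = 0.6428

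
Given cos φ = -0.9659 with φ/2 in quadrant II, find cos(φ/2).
cos(φ/2) = ±√((1 + cos φ)/2); negative since φ/2 ∈ QII, so cos(φ/2) = -0.1306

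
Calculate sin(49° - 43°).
sin(49° - 43°) = sin 49° cos 43° - cos 49° sin 43° = 0.1045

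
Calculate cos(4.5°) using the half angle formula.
cos(4.5°) = √((1 + cos 9°)/2) = 0.9969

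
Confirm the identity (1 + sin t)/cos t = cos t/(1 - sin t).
LHS = (1 + sin t)(1 - sin t) / (cos t(1 - sin t)) = (1 - sin²t) / (cos t(1 - sin t)) = cos²t / (cos t(1 - sin t)) = cos t/(1 - sin t) = RHS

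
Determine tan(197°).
tan(197°) = 0.3057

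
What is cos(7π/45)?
cos(7π/45) = 0.8829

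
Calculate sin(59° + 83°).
sin(59° + 83°) = sin 59° cos 83° + cos 59° sin 83° = 0.6157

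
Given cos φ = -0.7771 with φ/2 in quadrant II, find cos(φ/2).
cos(φ/2) = ±√((1 + cos φ)/2); negative since φ/2 ∈ QII, so cos(φ/2) = -0.3338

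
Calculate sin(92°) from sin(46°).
sin(92°) = 2 sin 46° cos 46° = 0.9994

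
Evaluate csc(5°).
csc(5°) = 11.47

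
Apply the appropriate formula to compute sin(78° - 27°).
sin(78° - 27°) = sin 78° cos 27° - cos 78° sin 27° = 0.7771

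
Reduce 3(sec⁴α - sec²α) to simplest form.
3(sec⁴α - sec²α) = 3(tan⁴α + tan²α) (using Pythagorean)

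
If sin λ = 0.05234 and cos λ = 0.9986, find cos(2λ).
cos(2λ) = cos²λ - sin²λ = 0.9945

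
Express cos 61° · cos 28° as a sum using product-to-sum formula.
cos 61° cos 28° = (1/2)[cos(61°-28°) + cos(61°+28°)]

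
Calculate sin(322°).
sin(322°) = -0.6157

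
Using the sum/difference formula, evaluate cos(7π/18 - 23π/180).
cos(7π/18 - 23π/180) = cos 7π/18 cos 23π/180 + sin 7π/18 sin 23π/180 = 0.682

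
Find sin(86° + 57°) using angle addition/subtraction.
sin(86° + 57°) = sin 86° cos 57° + cos 86° sin 57° = 0.6018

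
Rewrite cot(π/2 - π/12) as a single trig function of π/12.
cot(π/2 - π/12) = tan(π/12)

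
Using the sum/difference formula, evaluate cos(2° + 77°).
cos(2° + 77°) = cos 2° cos 77° - sin 2° sin 77° = 0.1908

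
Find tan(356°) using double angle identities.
tan(356°) = 2 tan 178° / (1 - tan²178°) = -0.06993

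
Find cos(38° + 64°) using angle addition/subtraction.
cos(38° + 64°) = cos 38° cos 64° - sin 38° sin 64° = -0.2079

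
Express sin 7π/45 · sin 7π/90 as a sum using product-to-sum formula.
sin 7π/45 sin 7π/90 = (1/2)[cos(7π/45-7π/90) - cos(7π/45+7π/90)]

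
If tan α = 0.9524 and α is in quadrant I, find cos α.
cos α = 0.7241 (using tan²α + 1 = sec²α)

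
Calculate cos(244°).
cos(244°) = -0.4384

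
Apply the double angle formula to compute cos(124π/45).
cos(124π/45) = cos²62π/45 - sin²62π/45 = -0.7193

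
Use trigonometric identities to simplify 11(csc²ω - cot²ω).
11(csc²ω - cot²ω) = 11 (using Pythagorean identity)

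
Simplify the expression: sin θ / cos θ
sin θ / cos θ = tan θ (using Quotient identity)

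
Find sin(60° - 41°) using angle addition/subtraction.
sin(60° - 41°) = sin 60° cos 41° - cos 60° sin 41° = 0.3256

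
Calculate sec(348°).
sec(348°) = 1.022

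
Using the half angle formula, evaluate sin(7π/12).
sin(7π/12) = √((1 - cos 7π/6)/2) = (√6+√2)/4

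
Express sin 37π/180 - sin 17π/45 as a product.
sin 37π/180 - sin 17π/45 = 2 cos(7π/24) sin(-31π/360)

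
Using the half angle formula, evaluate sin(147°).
sin(147°) = √((1 - cos 294°)/2) = 0.5446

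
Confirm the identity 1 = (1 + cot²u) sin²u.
RHS = csc²u · sin²u = (1/sin²u) · sin²u = 1 = LHS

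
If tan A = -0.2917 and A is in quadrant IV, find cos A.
cos A = 0.96 (using tan²A + 1 = sec²A)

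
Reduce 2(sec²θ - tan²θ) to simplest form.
2(sec²θ - tan²θ) = 2 (using Pythagorean identity)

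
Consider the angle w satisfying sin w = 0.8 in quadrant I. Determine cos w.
cos w = √(1 - sin²w) = 0.6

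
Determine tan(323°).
tan(323°) = -0.7536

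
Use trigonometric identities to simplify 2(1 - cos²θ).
2(1 - cos²θ) = 2(sin²θ) (using Pythagorean identity)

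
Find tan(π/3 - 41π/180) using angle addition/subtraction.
tan(π/3 - 41π/180) = (tan π/3 - tan 41π/180)/(1 + tan π/3 tan 41π/180) = 0.3443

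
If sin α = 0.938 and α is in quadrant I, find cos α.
cos α = 0.3466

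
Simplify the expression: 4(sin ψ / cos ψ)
4(sin ψ / cos ψ) = 4(tan ψ) (using Quotient identity)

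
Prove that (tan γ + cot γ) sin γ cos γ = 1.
LHS = (sin γ/cos γ + cos γ/sin γ) sin γ cos γ = ((sin²γ + cos²γ)/(sin γ cos γ)) · sin γ cos γ = sin²γ + cos²γ = 1 = RHS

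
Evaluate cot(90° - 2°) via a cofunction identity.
cot(90° - 2°) = tan(2°) = 0.03492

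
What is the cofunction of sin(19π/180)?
sin(19π/180) = cos(π/2 - 19π/180) = cos(71π/180)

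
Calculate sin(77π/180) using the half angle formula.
sin(77π/180) = √((1 - cos 77π/90)/2) = 0.9744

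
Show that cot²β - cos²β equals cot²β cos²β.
LHS = cos²β/sin²β - cos²β = cos²β(1/sin²β - 1) = cos²β · (1 - sin²β)/sin²β = cos²β · cos²β/sin²β = cos²β · cot²β = RHS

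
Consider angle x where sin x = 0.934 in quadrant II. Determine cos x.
cos x = ±√(1 - sin²x) = -0.3573 (negative in QII)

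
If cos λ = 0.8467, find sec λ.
sec λ = 1/cos λ = 1.181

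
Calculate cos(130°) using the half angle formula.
cos(130°) = -√((1 + cos 260°)/2) = -0.6428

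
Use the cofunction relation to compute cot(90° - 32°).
cot(90° - 32°) = tan(32°) = 0.6249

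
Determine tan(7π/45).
tan(7π/45) = 0.5317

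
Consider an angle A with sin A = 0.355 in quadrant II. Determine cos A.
cos A = ±√(1 - sin²A) = -0.9349 (negative in QII)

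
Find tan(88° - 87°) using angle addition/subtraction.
tan(88° - 87°) = (tan 88° - tan 87°)/(1 + tan 88° tan 87°) = 0.01746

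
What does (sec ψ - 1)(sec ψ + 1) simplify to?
(sec ψ - 1)(sec ψ + 1) = tan²ψ (using Diff. of squares)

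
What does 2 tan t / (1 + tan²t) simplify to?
2 tan t / (1 + tan²t) = sin(2t) (using Double angle)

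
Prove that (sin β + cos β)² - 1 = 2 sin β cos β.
LHS = sin²β + 2 sin β cos β + cos²β - 1 = (sin²β + cos²β) + 2 sin β cos β - 1 = 1 + 2 sin β cos β - 1 = 2 sin β cos β = RHS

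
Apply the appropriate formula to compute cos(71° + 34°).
cos(71° + 34°) = cos 71° cos 34° - sin 71° sin 34° = -(√6-√2)/4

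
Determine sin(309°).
sin(309°) = -0.7771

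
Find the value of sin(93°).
sin(93°) = 0.9986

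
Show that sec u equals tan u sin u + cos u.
RHS = sin²u/cos u + cos u = (sin²u + cos²u)/cos u = 1/cos u = sec u = LHS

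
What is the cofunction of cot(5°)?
cot(5°) = tan(90° - 5°) = tan(85°)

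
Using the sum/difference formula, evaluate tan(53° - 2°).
tan(53° - 2°) = (tan 53° - tan 2°)/(1 + tan 53° tan 2°) = 1.235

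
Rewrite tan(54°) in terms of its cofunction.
tan(54°) = cot(90° - 54°) = cot(36°)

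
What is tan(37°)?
tan(37°) = 0.7536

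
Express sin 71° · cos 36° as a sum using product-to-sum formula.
sin 71° cos 36° = (1/2)[sin(71°+36°) + sin(71°-36°)]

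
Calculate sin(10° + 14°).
sin(10° + 14°) = sin 10° cos 14° + cos 10° sin 14° = 0.4067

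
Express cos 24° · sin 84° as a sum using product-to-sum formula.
cos 24° sin 84° = (1/2)[sin(24°+84°) - sin(24°-84°)]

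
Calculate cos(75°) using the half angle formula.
cos(75°) = √((1 + cos 150°)/2) = (√6-√2)/4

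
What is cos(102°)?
cos(102°) = -0.2079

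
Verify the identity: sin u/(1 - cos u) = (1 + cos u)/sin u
LHS = sin u(1 + cos u) / ((1 - cos u)(1 + cos u)) = sin u(1 + cos u) / (1 - cos²u) = sin u(1 + cos u) / sin²u = (1 + cos u)/sin u = RHS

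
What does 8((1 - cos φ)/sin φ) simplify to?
8((1 - cos φ)/sin φ) = 8(tan(φ/2)) (using Half angle)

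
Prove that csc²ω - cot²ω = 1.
LHS = 1/sin²ω - cos²ω/sin²ω = (1 - cos²ω)/sin²ω = sin²ω/sin²ω = 1 = RHS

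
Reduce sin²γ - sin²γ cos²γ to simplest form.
sin²γ - sin²γ cos²γ = sin⁴γ (using Factoring)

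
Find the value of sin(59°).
sin(59°) = 0.8572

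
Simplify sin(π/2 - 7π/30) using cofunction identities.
sin(π/2 - 7π/30) = cos(7π/30)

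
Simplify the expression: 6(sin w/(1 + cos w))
6(sin w/(1 + cos w)) = 6(tan(w/2)) (using Half angle)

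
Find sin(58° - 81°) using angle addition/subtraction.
sin(58° - 81°) = sin 58° cos 81° - cos 58° sin 81° = -0.3907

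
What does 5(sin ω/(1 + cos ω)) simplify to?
5(sin ω/(1 + cos ω)) = 5(tan(ω/2)) (using Half angle)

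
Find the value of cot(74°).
cot(74°) = 0.2867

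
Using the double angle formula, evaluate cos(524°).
cos(524°) = 2cos²262° - 1 = -0.9613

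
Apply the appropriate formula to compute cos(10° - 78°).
cos(10° - 78°) = cos 10° cos 78° + sin 10° sin 78° = 0.3746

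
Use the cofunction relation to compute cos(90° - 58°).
cos(90° - 58°) = sin(58°) = 0.848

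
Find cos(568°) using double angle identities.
cos(568°) = cos²284° - sin²284° = -0.8829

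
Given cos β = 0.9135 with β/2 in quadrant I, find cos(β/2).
cos(β/2) = ±√((1 + cos β)/2); positive since β/2 ∈ QI, so cos(β/2) = 0.9781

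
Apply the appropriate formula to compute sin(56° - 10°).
sin(56° - 10°) = sin 56° cos 10° - cos 56° sin 10° = 0.7193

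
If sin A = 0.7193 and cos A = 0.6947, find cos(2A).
cos(2A) = cos²A - sin²A = -0.03478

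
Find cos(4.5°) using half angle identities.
cos(4.5°) = √((1 + cos 9°)/2) = 0.9969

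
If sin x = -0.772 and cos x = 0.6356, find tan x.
tan x = sin x / cos x = -1.215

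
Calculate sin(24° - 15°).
sin(24° - 15°) = sin 24° cos 15° - cos 24° sin 15° = 0.1564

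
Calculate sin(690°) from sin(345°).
sin(690°) = 2 sin 345° cos 345° = -1/2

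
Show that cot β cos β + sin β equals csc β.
LHS = cos²β/sin β + sin β = (cos²β + sin²β)/sin β = 1/sin β = csc β = RHS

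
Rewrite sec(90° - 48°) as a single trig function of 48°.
sec(90° - 48°) = csc(48°)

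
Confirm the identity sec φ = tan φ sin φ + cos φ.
RHS = sin²φ/cos φ + cos φ = (sin²φ + cos²φ)/cos φ = 1/cos φ = sec φ = LHS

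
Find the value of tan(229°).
tan(229°) = 1.15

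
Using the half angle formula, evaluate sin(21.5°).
sin(21.5°) = √((1 - cos 43°)/2) = 0.3665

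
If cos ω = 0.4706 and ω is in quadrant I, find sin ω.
sin ω = 0.8823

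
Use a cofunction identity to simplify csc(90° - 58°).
csc(90° - 58°) = sec(58°)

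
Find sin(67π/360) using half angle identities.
sin(67π/360) = √((1 - cos 67π/180)/2) = 0.5519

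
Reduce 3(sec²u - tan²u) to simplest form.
3(sec²u - tan²u) = 3 (using Pythagorean identity)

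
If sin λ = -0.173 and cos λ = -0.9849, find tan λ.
tan λ = sin λ / cos λ = 0.1757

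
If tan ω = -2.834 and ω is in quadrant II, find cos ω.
cos ω = -0.3328 (using tan²ω + 1 = sec²ω)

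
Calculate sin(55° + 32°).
sin(55° + 32°) = sin 55° cos 32° + cos 55° sin 32° = 0.9986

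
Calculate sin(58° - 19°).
sin(58° - 19°) = sin 58° cos 19° - cos 58° sin 19° = 0.6293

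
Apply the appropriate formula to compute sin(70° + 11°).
sin(70° + 11°) = sin 70° cos 11° + cos 70° sin 11° = 0.9877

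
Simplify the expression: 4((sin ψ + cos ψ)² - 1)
4((sin ψ + cos ψ)² - 1) = 4(sin(2ψ)) (using Pythagorean + double angle)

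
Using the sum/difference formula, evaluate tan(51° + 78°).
tan(51° + 78°) = (tan 51° + tan 78°)/(1 - tan 51° tan 78°) = -1.235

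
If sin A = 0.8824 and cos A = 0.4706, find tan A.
tan A = sin A / cos A = 1.875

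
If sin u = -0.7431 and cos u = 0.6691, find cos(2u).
cos(2u) = cos²u - sin²u = -0.1045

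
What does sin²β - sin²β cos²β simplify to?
sin²β - sin²β cos²β = sin⁴β (using Factoring)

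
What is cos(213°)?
cos(213°) = -0.8387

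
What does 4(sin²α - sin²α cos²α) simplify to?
4(sin²α - sin²α cos²α) = 4(sin⁴α) (using Factoring)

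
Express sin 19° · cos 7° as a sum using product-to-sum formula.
sin 19° cos 7° = (1/2)[sin(19°+7°) + sin(19°-7°)]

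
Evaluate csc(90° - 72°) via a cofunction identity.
csc(90° - 72°) = sec(72°) = 3.236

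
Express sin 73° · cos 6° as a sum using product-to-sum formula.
sin 73° cos 6° = (1/2)[sin(73°+6°) + sin(73°-6°)]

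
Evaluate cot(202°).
cot(202°) = 2.475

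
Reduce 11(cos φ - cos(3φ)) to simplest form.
11(cos φ - cos(3φ)) = 11(2 sin(2φ) sin φ) (using Sum-to-product)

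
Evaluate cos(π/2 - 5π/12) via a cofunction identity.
cos(π/2 - 5π/12) = sin(5π/12) = (√6+√2)/4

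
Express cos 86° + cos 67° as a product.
cos 86° + cos 67° = 2 cos(76.5°) cos(9.5°)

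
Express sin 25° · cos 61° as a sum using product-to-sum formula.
sin 25° cos 61° = (1/2)[sin(25°+61°) + sin(25°-61°)]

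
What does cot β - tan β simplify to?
cot β - tan β = 2 cot(2β) (using Double angle)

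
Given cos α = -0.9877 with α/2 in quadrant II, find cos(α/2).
cos(α/2) = ±√((1 + cos α)/2); negative since α/2 ∈ QII, so cos(α/2) = -0.07842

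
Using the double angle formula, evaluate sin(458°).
sin(458°) = 2 sin 229° cos 229° = 0.9903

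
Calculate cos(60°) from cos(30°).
cos(60°) = 1 - 2sin²30° = 1/2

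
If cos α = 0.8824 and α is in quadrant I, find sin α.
sin α = 0.4705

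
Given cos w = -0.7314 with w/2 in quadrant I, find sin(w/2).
sin(w/2) = ±√((1 - cos w)/2); positive since w/2 ∈ QI, so sin(w/2) = 0.9304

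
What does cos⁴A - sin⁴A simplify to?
cos⁴A - sin⁴A = cos(2A) (using Factoring + double angle)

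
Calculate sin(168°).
sin(168°) = 0.2079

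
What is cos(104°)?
cos(104°) = -0.2419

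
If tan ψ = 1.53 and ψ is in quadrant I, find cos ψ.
cos ψ = 0.5471 (using tan²ψ + 1 = sec²ψ)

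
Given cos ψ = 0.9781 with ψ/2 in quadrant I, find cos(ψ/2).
cos(ψ/2) = ±√((1 + cos ψ)/2); positive since ψ/2 ∈ QI, so cos(ψ/2) = 0.9945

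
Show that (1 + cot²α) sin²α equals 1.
LHS = csc²α · sin²α = (1/sin²α) · sin²α = 1 = RHS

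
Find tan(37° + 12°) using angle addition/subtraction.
tan(37° + 12°) = (tan 37° + tan 12°)/(1 - tan 37° tan 12°) = 1.15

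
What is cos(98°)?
cos(98°) = -0.1392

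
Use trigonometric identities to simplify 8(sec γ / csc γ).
8(sec γ / csc γ) = 8(tan γ) (using Reciprocal identities)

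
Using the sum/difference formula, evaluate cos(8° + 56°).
cos(8° + 56°) = cos 8° cos 56° - sin 8° sin 56° = 0.4384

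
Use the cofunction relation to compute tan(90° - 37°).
tan(90° - 37°) = cot(37°) = 1.327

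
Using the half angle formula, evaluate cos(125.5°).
cos(125.5°) = -√((1 + cos 251°)/2) = -0.5807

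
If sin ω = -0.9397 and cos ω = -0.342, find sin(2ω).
sin(2ω) = 2 sin ω cos ω = 0.6428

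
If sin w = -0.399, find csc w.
csc w = 1/sin w = -2.506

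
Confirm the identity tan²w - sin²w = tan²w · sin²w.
LHS = sin²w/cos²w - sin²w = sin²w(1/cos²w - 1) = sin²w · (1 - cos²w)/cos²w = sin²w · sin²w/cos²w = sin²w · tan²w = RHS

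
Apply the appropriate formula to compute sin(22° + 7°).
sin(22° + 7°) = sin 22° cos 7° + cos 22° sin 7° = 0.4848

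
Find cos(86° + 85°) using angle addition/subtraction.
cos(86° + 85°) = cos 86° cos 85° - sin 86° sin 85° = -0.9877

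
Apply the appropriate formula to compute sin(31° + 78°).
sin(31° + 78°) = sin 31° cos 78° + cos 31° sin 78° = 0.9455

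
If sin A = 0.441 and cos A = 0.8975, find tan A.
tan A = sin A / cos A = 0.4914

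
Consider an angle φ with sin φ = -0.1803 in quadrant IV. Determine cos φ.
cos φ = √(1 - sin²φ) = 0.9836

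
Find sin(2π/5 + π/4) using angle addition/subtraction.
sin(2π/5 + π/4) = sin 2π/5 cos π/4 + cos 2π/5 sin π/4 = 0.891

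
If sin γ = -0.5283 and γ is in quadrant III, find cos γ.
cos γ = -0.8491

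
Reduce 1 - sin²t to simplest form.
1 - sin²t = cos²t (using Pythagorean identity)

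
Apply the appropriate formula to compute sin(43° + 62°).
sin(43° + 62°) = sin 43° cos 62° + cos 43° sin 62° = (√6+√2)/4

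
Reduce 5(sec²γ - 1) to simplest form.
5(sec²γ - 1) = 5(tan²γ) (using Pythagorean identity)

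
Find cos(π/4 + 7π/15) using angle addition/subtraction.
cos(π/4 + 7π/15) = cos π/4 cos 7π/15 - sin π/4 sin 7π/15 = -0.6293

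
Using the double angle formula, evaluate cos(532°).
cos(532°) = 1 - 2sin²266° = -0.9903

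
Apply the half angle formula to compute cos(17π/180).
cos(17π/180) = √((1 + cos 17π/90)/2) = 0.9563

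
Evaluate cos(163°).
cos(163°) = -0.9563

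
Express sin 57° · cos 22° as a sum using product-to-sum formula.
sin 57° cos 22° = (1/2)[sin(57°+22°) + sin(57°-22°)]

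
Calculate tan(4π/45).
tan(4π/45) = 0.2867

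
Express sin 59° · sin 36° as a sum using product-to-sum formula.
sin 59° sin 36° = (1/2)[cos(59°-36°) - cos(59°+36°)]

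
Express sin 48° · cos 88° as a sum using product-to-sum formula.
sin 48° cos 88° = (1/2)[sin(48°+88°) + sin(48°-88°)]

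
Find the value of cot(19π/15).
cot(19π/15) = 0.9004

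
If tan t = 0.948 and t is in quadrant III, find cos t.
cos t = -0.7257 (using tan²t + 1 = sec²t)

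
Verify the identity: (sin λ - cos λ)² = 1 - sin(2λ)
LHS = sin²λ - 2 sin λ cos λ + cos²λ = (sin²λ + cos²λ) - 2 sin λ cos λ = 1 - sin(2λ) = RHS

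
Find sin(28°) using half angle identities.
sin(28°) = √((1 - cos 56°)/2) = 0.4695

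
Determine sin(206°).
sin(206°) = -0.4384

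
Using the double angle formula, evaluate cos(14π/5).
cos(14π/5) = cos²7π/5 - sin²7π/5 = -0.809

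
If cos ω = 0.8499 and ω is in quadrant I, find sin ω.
sin ω = 0.5269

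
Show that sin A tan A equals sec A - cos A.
RHS = 1/cos A - cos A = (1 - cos²A)/cos A = sin²A/cos A = sin A · (sin A/cos A) = sin A tan A = LHS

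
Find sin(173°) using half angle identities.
sin(173°) = √((1 - cos 346°)/2) = 0.1219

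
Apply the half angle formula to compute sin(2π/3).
sin(2π/3) = √((1 - cos 4π/3)/2) = √3/2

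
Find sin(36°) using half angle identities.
sin(36°) = √((1 - cos 72°)/2) = 0.5878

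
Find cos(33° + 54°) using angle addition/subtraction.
cos(33° + 54°) = cos 33° cos 54° - sin 33° sin 54° = 0.05234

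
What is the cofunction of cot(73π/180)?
cot(73π/180) = tan(π/2 - 73π/180) = tan(17π/180)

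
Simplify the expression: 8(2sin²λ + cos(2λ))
8(2sin²λ + cos(2λ)) = 8 (using Double angle)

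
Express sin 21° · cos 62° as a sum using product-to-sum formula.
sin 21° cos 62° = (1/2)[sin(21°+62°) + sin(21°-62°)]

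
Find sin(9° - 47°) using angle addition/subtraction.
sin(9° - 47°) = sin 9° cos 47° - cos 9° sin 47° = -0.6157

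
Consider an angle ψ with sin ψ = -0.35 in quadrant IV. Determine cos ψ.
cos ψ = √(1 - sin²ψ) = 0.9367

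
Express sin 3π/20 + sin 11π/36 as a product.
sin 3π/20 + sin 11π/36 = 2 sin(41π/180) cos(-7π/90)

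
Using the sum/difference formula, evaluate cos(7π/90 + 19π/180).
cos(7π/90 + 19π/180) = cos 7π/90 cos 19π/180 - sin 7π/90 sin 19π/180 = 0.8387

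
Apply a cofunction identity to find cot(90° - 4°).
cot(90° - 4°) = tan(4°) = 0.06993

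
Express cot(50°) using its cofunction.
cot(50°) = tan(90° - 50°) = tan(40°)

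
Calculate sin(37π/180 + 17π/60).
sin(37π/180 + 17π/60) = sin 37π/180 cos 17π/60 + cos 37π/180 sin 17π/60 = 0.9994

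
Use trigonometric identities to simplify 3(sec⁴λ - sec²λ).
3(sec⁴λ - sec²λ) = 3(tan⁴λ + tan²λ) (using Pythagorean)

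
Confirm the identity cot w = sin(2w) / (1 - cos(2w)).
RHS = 2 sin w cos w / (2sin²w) = cos w/sin w = cot w = LHS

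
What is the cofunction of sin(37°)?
sin(37°) = cos(90° - 37°) = cos(53°)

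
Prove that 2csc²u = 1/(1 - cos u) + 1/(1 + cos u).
RHS = [(1 + cos u) + (1 - cos u)] / [(1 - cos u)(1 + cos u)] = 2/(1 - cos²u) = 2/sin²u = 2csc²u = LHS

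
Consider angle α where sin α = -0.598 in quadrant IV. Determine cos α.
cos α = √(1 - sin²α) = 0.8015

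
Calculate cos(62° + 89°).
cos(62° + 89°) = cos 62° cos 89° - sin 62° sin 89° = -0.8746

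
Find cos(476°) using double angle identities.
cos(476°) = cos²238° - sin²238° = -0.4384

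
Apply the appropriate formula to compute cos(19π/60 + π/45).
cos(19π/60 + π/45) = cos 19π/60 cos π/45 - sin 19π/60 sin π/45 = 0.4848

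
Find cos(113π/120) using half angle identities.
cos(113π/120) = -√((1 + cos 113π/60)/2) = -0.9833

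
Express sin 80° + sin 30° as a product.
sin 80° + sin 30° = 2 sin(55°) cos(25°)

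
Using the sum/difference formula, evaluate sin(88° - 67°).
sin(88° - 67°) = sin 88° cos 67° - cos 88° sin 67° = 0.3584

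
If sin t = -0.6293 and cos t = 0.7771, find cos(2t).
cos(2t) = cos²t - sin²t = 0.2079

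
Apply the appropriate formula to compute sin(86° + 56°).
sin(86° + 56°) = sin 86° cos 56° + cos 86° sin 56° = 0.6157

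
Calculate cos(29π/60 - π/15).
cos(29π/60 - π/15) = cos 29π/60 cos π/15 + sin 29π/60 sin π/15 = (√6-√2)/4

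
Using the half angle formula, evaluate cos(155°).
cos(155°) = -√((1 + cos 310°)/2) = -0.9063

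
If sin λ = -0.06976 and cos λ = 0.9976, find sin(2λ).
sin(2λ) = 2 sin λ cos λ = -0.1392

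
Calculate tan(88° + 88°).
tan(88° + 88°) = (tan 88° + tan 88°)/(1 - tan 88° tan 88°) = -0.06993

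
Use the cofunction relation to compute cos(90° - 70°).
cos(90° - 70°) = sin(70°) = 0.9397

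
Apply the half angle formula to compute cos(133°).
cos(133°) = -√((1 + cos 266°)/2) = -0.682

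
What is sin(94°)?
sin(94°) = 0.9976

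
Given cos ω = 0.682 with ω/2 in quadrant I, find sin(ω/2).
sin(ω/2) = ±√((1 - cos ω)/2); positive since ω/2 ∈ QI, so sin(ω/2) = 0.3987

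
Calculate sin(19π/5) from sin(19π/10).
sin(19π/5) = 2 sin 19π/10 cos 19π/10 = -0.5878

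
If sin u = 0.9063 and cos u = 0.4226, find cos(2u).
cos(2u) = cos²u - sin²u = -0.6428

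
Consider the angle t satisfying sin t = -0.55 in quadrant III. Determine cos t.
cos t = ±√(1 - sin²t) = -0.8352 (negative in QIII)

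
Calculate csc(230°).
csc(230°) = -1.305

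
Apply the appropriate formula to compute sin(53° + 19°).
sin(53° + 19°) = sin 53° cos 19° + cos 53° sin 19° = 0.9511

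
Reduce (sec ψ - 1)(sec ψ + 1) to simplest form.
(sec ψ - 1)(sec ψ + 1) = tan²ψ (using Diff. of squares)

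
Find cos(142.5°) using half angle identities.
cos(142.5°) = -√((1 + cos 285°)/2) = -0.7934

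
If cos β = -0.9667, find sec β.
sec β = 1/cos β = -1.034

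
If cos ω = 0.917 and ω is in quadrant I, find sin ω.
sin ω = 0.3989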